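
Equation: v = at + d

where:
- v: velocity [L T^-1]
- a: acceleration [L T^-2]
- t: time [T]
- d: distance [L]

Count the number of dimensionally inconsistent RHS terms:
1

LHS v: [L T^-1]
- at: [L T^-1] ✓
- d: [L] ✗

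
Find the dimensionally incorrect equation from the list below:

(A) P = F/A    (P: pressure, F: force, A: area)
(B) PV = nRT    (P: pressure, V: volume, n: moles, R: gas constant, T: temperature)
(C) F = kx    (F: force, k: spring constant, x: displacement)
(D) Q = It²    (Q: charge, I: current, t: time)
(D) Q = It²

The equation (D) Q = It² is dimensionally incorrect.

LHS (Q): [I T]
RHS (It²): [I T^2] ✗

The dimensions do not match. The other three equations balance.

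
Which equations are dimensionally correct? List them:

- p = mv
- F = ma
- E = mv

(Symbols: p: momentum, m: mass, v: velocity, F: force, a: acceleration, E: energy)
Dimensionally correct: p = mv, F = ma
Dimensionally incorrect: E = mv
Ordered (correct first, then incorrect): p = mv, F = ma, E = mv

- p = mv: LHS [L M T^-1], RHS [L M T^-1] → correct ✓
- F = ma: LHS [L M T^-2], RHS [L M T^-2] → correct ✓
- E = mv: LHS [L^2 M T^-2], RHS [L M T^-1] → incorrect ✗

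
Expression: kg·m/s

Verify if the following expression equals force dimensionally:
No

The expression kg·m/s has dimensions [L M T^-1], but force has dimensions [L M T^-2].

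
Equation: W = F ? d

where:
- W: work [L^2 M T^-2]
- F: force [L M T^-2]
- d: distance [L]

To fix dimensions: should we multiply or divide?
multiplication (×): W = F × d

W [L^2 M T^-2]; F [L M T^-2]; d [L].
F × d → [L^2 M T^-2] ✓
F ÷ d → [M T^-2] ✗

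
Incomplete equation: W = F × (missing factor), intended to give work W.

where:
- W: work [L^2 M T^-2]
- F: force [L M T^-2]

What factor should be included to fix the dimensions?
d (distance), dimensions [L]

W has dimensions [L^2 M T^-2] and F has dimensions [L M T^-2].
The missing factor must have dimensions [L^2 M T^-2] / [L M T^-2] = [L], i.e. distance (d).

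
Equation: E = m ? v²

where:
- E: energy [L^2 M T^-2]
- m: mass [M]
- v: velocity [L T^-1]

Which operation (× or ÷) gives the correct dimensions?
multiplication (×): E = m × v²

E [L^2 M T^-2]; m [M]; v² [L^2 T^-2].
m × v² → [L^2 M T^-2] ✓
m ÷ v² → [L^-2 M T^2] ✗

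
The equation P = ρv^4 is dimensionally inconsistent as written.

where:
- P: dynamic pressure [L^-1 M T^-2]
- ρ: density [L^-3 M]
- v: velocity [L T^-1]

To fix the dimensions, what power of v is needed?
The exponent of v should be 2: P = ρv^2

The LHS P has dimensions [L^-1 M T^-2]; v has dimensions [L T^-1].
As written, the RHS ρv^4 (exponent 4 on v) has dimensions [L M T^-4], which does not match.
With exponent 2, the RHS ρv^2 has dimensions [L^-1 M T^-2], matching the LHS.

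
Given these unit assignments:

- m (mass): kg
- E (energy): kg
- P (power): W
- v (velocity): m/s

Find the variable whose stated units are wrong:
E

The variable E (energy) should have units J, not kg.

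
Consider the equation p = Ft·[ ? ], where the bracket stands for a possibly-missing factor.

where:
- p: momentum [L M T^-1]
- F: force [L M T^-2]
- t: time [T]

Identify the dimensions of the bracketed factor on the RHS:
Nothing is missing — the bracketed factor must be dimensionless.

p has dimensions [L M T^-1] and Ft already has dimensions [L M T^-1], so p = Ft is dimensionally complete.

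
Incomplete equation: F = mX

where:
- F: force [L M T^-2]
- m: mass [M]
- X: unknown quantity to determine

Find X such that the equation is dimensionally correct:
X = a (acceleration), dimensions [L T^-2]

F has dimensions [L M T^-2]; the rest of the RHS (m) has dimensions [M].
So X must have dimensions [L T^-2] — X = a (acceleration).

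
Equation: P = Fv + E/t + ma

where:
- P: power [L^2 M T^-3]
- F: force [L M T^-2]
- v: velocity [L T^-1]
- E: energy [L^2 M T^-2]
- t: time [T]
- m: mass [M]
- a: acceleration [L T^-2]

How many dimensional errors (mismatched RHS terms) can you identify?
1

LHS P: [L^2 M T^-3]
- Fv: [L^2 M T^-3] ✓
- E/t: [L^2 M T^-3] ✓
- ma: [L M T^-2] ✗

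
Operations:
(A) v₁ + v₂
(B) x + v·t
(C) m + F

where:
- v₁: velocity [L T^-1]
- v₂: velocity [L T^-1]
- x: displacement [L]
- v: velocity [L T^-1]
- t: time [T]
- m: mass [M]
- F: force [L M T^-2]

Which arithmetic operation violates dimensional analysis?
(C) m + F

(A) v₁ + v₂: v₁ [L T^-1] and v₂ [L T^-1] — same dimensions ✓
(B) x + v·t: x [L] and v·t [L] — same dimensions ✓
(C) m + F: m [M] and F [L M T^-2] — different dimensions cannot be added/subtracted ✗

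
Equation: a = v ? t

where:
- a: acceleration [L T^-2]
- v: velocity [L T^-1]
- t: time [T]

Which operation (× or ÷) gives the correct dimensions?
division (÷): a = v ÷ t

a [L T^-2]; v [L T^-1]; t [T].
v × t → [L] ✗
v ÷ t → [L T^-2] ✓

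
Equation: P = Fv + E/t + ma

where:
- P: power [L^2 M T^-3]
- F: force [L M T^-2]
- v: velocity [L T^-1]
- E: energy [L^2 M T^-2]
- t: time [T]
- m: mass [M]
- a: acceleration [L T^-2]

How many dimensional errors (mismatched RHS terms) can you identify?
1

LHS P: [L^2 M T^-3]
- Fv: [L^2 M T^-3] ✓
- E/t: [L^2 M T^-3] ✓
- ma: [L M T^-2] ✗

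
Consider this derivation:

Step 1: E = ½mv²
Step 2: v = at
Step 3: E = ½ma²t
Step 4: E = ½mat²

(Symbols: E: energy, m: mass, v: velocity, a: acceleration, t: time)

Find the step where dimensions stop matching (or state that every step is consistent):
Step 3

Step 1: E = ½mv² → LHS [L^2 M T^-2], RHS [L^2 M T^-2] ✓
Step 2: v = at → LHS [L T^-1], RHS [L T^-1] ✓
Step 3: E = ½ma²t → LHS [L^2 M T^-2], RHS [L^2 M T^-3] ✗

The first dimensional inconsistency appears in step 3: E = ½ma²t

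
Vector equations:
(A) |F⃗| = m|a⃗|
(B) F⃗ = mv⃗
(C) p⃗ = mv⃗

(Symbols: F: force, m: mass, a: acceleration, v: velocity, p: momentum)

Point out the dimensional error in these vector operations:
(B) F⃗ = mv⃗

(A) |F⃗| = m|a⃗|: LHS [L M T^-2], RHS [L M T^-2] ✓ — magnitudes of vectors are scalars
(B) F⃗ = mv⃗: LHS [L M T^-2], RHS [L M T^-1] ✗ — mass times velocity is momentum, not force; should be ma⃗
(C) p⃗ = mv⃗: LHS [L M T^-1], RHS [L M T^-1] ✓ — mass (scalar) times velocity (vector)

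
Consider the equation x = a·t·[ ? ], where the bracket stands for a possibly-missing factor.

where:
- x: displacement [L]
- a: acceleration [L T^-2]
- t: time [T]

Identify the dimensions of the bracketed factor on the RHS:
[T] — time (e.g. t)

x has dimensions [L]; a·t has dimensions [L T^-1].
The bracketed factor must supply [L] / [L T^-1] = [T].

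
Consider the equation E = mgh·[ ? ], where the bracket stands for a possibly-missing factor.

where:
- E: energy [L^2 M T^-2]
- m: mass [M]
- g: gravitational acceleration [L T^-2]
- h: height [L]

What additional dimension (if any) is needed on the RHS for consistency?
Nothing is missing — the bracketed factor must be dimensionless.

E has dimensions [L^2 M T^-2] and mgh already has dimensions [L^2 M T^-2], so E = mgh is dimensionally complete.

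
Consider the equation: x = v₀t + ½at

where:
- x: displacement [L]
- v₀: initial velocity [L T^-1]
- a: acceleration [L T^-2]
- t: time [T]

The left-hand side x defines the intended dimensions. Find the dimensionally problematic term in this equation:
The term ½at

Checking each RHS term against the LHS:
- v₀t: [L] — matches x [L] ✓
- ½at: [L T^-1] — does NOT match x [L] ✗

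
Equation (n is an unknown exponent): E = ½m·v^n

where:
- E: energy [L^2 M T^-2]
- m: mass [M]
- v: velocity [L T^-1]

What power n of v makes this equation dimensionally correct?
n = 2

E has dimensions [L^2 M T^-2]; v has dimensions [L T^-1].
The rest of the RHS has dimensions [M], so v^n must supply [L^2 T^-2].
With n = 2: ½m·v^2 has dimensions [L^2 M T^-2], matching the LHS ✓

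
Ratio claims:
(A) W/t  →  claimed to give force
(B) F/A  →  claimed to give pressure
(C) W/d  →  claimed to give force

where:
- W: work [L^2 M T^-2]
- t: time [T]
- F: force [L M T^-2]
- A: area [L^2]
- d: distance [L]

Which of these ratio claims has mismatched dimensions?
(A) W/t does not give force

(A) W/t: [L^2 M T^-3] ≠ force [L M T^-2] ✗
(B) F/A: [L^-1 M T^-2] = pressure [L^-1 M T^-2] ✓
(C) W/d: [L M T^-2] = force [L M T^-2] ✓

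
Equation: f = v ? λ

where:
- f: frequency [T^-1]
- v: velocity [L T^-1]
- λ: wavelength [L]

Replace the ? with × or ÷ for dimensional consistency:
division (÷): f = v ÷ λ

f [T^-1]; v [L T^-1]; λ [L].
v × λ → [L^2 T^-1] ✗
v ÷ λ → [T^-1] ✓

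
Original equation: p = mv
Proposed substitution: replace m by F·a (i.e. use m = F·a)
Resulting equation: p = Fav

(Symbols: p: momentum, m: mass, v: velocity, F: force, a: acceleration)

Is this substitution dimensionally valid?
No

[m] = [M] and [F·a] = [L^2 M T^-4]. These differ, so the substitution replaces a quantity by one of different dimensions and the result p = Fav has LHS [L M T^-1] vs RHS [L^3 M T^-5] — inconsistent.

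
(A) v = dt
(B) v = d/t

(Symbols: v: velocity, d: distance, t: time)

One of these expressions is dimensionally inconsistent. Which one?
(A)

(A) v = dt: LHS [L T^-1], RHS [L T] ✗
(B) v = d/t: LHS [L T^-1], RHS [L T^-1] ✓

Expression (A) v = dt is dimensionally incorrect.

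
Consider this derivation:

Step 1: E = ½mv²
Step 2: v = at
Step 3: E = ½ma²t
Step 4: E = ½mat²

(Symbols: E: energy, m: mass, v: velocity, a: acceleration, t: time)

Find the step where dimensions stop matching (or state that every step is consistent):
Step 3

Step 1: E = ½mv² → LHS [L^2 M T^-2], RHS [L^2 M T^-2] ✓
Step 2: v = at → LHS [L T^-1], RHS [L T^-1] ✓
Step 3: E = ½ma²t → LHS [L^2 M T^-2], RHS [L^2 M T^-3] ✗

The first dimensional inconsistency appears in step 3: E = ½ma²t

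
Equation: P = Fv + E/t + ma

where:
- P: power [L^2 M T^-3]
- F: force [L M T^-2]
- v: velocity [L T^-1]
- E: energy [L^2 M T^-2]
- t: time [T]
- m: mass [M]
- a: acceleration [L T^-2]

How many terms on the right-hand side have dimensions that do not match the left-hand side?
1

LHS P: [L^2 M T^-3]
- Fv: [L^2 M T^-3] ✓
- E/t: [L^2 M T^-3] ✓
- ma: [L M T^-2] ✗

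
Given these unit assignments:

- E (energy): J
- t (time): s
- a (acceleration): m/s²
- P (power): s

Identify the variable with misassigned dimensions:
P

The variable P (power) should have units W, not s.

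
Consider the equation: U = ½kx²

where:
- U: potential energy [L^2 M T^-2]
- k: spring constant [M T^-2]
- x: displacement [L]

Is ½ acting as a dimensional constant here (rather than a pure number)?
No

U has dimensions [L^2 M T^-2] and kx² already has dimensions [L^2 M T^-2], so the equation balances without ½ contributing any dimensions. ½ is a pure (dimensionless) number; changing or removing it would not affect dimensional consistency.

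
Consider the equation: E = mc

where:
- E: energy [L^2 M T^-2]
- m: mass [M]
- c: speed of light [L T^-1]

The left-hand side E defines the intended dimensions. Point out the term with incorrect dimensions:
The right-hand side term mc

E has dimensions [L^2 M T^-2], but mc has dimensions [L M T^-1], so the term mc is dimensionally wrong for E.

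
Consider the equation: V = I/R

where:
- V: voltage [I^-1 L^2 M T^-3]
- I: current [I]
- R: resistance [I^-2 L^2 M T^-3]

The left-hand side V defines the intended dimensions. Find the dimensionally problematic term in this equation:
The right-hand side term I/R

V has dimensions [I^-1 L^2 M T^-3], but I/R has dimensions [I^3 L^-2 M^-1 T^3], so the term I/R is dimensionally wrong for V.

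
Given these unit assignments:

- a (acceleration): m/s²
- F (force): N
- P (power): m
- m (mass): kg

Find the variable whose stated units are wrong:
P

The variable P (power) should have units W, not m.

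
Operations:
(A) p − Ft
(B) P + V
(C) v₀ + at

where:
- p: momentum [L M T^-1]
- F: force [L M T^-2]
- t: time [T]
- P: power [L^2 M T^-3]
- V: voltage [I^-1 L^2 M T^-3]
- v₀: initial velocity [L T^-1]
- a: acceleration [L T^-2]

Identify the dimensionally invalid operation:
(B) P + V

(A) p − Ft: p [L M T^-1] and Ft [L M T^-1] — same dimensions ✓
(B) P + V: P [L^2 M T^-3] and V [I^-1 L^2 M T^-3] — different dimensions cannot be added/subtracted ✗
(C) v₀ + at: v₀ [L T^-1] and at [L T^-1] — same dimensions ✓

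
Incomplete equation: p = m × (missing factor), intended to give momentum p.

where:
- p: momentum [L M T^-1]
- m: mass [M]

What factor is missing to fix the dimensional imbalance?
v (velocity), dimensions [L T^-1]

p has dimensions [L M T^-1] and m has dimensions [M].
The missing factor must have dimensions [L M T^-1] / [M] = [L T^-1], i.e. velocity (v).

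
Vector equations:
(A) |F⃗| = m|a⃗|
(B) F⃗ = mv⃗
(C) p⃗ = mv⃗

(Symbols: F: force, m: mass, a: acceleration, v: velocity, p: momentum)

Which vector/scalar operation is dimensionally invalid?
(B) F⃗ = mv⃗

(A) |F⃗| = m|a⃗|: LHS [L M T^-2], RHS [L M T^-2] ✓ — magnitudes of vectors are scalars
(B) F⃗ = mv⃗: LHS [L M T^-2], RHS [L M T^-1] ✗ — mass times velocity is momentum, not force; should be ma⃗
(C) p⃗ = mv⃗: LHS [L M T^-1], RHS [L M T^-1] ✓ — mass (scalar) times velocity (vector)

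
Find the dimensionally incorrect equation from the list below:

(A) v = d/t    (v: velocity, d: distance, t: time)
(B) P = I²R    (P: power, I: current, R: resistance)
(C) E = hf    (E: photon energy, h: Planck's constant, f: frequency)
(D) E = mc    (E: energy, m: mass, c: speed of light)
(D) E = mc

The equation (D) E = mc is dimensionally incorrect.

LHS (E): [L^2 M T^-2]
RHS (mc): [L M T^-1] ✗

The dimensions do not match. The other three equations balance.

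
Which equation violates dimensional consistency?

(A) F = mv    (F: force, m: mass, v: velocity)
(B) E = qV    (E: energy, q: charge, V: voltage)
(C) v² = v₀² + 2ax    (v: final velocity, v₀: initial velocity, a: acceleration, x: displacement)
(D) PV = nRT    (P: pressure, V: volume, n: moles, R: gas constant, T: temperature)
(A) F = mv

The equation (A) F = mv is dimensionally incorrect.

LHS (F): [L M T^-2]
RHS (mv): [L M T^-1] ✗

The dimensions do not match. The other three equations balance.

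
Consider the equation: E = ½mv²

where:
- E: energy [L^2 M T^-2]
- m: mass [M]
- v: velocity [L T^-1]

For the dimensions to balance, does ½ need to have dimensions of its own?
No

E has dimensions [L^2 M T^-2] and mv² already has dimensions [L^2 M T^-2], so the equation balances without ½ contributing any dimensions. ½ is a pure (dimensionless) number; changing or removing it would not affect dimensional consistency.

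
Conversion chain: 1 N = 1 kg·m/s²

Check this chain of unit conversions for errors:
The chain is correct (no errors).

Correct: Newton is defined as kg·m/s²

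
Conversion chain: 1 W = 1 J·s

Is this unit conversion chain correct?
The chain is incorrect (it contains an error).

Incorrect: Watt is J/s, not J·s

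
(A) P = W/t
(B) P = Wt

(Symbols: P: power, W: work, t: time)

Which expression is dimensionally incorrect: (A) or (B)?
(B)

(A) P = W/t: LHS [L^2 M T^-3], RHS [L^2 M T^-3] ✓
(B) P = Wt: LHS [L^2 M T^-3], RHS [L^2 M T^-1] ✗

Expression (B) P = Wt is dimensionally incorrect.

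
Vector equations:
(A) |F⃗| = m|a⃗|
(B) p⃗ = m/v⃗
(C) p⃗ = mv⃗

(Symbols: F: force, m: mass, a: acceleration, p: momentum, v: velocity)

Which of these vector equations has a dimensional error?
(B) p⃗ = m/v⃗

(A) |F⃗| = m|a⃗|: LHS [L M T^-2], RHS [L M T^-2] ✓ — magnitudes of vectors are scalars
(B) p⃗ = m/v⃗: LHS [L M T^-1], RHS [L^-1 M T] ✗ — momentum is mass times velocity; should be mv⃗ (and division by a vector is undefined)
(C) p⃗ = mv⃗: LHS [L M T^-1], RHS [L M T^-1] ✓ — mass (scalar) times velocity (vector)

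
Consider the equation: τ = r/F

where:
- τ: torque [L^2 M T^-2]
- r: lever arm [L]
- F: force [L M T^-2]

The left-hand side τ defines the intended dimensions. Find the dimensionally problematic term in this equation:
The right-hand side term r/F

τ has dimensions [L^2 M T^-2], but r/F has dimensions [M^-1 T^2], so the term r/F is dimensionally wrong for τ.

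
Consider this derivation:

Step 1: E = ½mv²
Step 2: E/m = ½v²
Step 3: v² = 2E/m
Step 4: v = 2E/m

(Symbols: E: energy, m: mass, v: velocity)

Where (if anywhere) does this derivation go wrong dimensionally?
Step 4

Step 1: E = ½mv² → LHS [L^2 M T^-2], RHS [L^2 M T^-2] ✓
Step 2: E/m = ½v² → LHS [L^2 T^-2], RHS [L^2 T^-2] ✓
Step 3: v² = 2E/m → LHS [L^2 T^-2], RHS [L^2 T^-2] ✓
Step 4: v = 2E/m → LHS [L T^-1], RHS [L^2 T^-2] ✗

The first dimensional inconsistency appears in step 4: v = 2E/m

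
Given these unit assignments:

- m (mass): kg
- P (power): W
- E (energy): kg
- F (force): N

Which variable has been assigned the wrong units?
E

The variable E (energy) should have units J, not kg.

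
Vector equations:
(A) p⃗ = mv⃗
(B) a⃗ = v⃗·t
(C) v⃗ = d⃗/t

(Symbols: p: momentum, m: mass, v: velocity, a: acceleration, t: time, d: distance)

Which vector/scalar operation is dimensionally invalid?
(B) a⃗ = v⃗·t

(A) p⃗ = mv⃗: LHS [L M T^-1], RHS [L M T^-1] ✓ — mass (scalar) times velocity (vector)
(B) a⃗ = v⃗·t: LHS [L T^-2], RHS [L] ✗ — acceleration is velocity per time; should be v⃗/t
(C) v⃗ = d⃗/t: LHS [L T^-1], RHS [L T^-1] ✓ — displacement (vector) divided by time (scalar)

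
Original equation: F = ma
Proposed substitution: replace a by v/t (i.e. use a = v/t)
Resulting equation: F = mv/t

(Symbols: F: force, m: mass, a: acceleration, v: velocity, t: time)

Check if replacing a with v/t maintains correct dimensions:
Yes

[a] = [L T^-2] and [v/t] = [L T^-2]. These match, so the substitution replaces a quantity by one of the same dimensions and the result F = mv/t has LHS [L M T^-2] vs RHS [L M T^-2] — still consistent.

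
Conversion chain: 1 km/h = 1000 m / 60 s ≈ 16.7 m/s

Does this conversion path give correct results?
The chain is incorrect (it contains an error).

Incorrect: 1 h = 3600 s, not 60 s (1 km/h ≈ 0.278 m/s)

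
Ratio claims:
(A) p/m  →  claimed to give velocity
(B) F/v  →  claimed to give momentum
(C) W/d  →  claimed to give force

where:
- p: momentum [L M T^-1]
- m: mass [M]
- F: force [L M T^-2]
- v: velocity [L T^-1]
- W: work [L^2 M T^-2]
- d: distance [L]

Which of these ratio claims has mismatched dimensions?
(B) F/v does not give momentum

(A) p/m: [L T^-1] = velocity [L T^-1] ✓
(B) F/v: [M T^-1] ≠ momentum [L M T^-1] ✗
(C) W/d: [L M T^-2] = force [L M T^-2] ✓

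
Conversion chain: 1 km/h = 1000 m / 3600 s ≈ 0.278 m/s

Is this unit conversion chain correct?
The chain is correct (no errors).

Correct: 1 km = 1000 m, 1 h = 3600 s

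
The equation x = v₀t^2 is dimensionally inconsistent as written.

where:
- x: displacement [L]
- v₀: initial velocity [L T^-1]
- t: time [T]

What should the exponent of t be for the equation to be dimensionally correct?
The exponent of t should be 1: x = v₀t

The LHS x has dimensions [L]; t has dimensions [T].
As written, the RHS v₀t^2 (exponent 2 on t) has dimensions [L T], which does not match.
With exponent 1, the RHS v₀t has dimensions [L], matching the LHS.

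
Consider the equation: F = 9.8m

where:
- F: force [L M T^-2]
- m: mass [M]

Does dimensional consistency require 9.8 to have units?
Yes

F has dimensions [L M T^-2], while m alone has dimensions [M]. For the equation to balance, the factor 9.8 must carry dimensions [L T^-2] — it is a dimensional constant (a numerical value of a physical quantity with its units suppressed), not a pure number.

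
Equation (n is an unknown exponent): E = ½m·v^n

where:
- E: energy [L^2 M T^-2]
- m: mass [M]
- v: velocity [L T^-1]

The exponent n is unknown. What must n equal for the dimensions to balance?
n = 2

E has dimensions [L^2 M T^-2]; v has dimensions [L T^-1].
The rest of the RHS has dimensions [M], so v^n must supply [L^2 T^-2].
With n = 2: ½m·v^2 has dimensions [L^2 M T^-2], matching the LHS ✓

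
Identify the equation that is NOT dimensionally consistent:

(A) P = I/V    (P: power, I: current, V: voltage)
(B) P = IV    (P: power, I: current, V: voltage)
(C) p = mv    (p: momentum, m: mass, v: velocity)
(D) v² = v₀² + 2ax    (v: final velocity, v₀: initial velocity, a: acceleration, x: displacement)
(A) P = I/V

The equation (A) P = I/V is dimensionally incorrect.

LHS (P): [L^2 M T^-3]
RHS (I/V): [I^2 L^-2 M^-1 T^3] ✗

The dimensions do not match. The other three equations balance.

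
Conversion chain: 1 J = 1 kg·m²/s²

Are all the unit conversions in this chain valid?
The chain is correct (no errors).

Correct: Joule is defined as kg·m²/s²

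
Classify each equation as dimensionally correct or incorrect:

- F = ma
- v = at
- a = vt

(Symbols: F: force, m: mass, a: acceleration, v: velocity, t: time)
Dimensionally correct: F = ma, v = at
Dimensionally incorrect: a = vt
Ordered (correct first, then incorrect): F = ma, v = at, a = vt

- F = ma: LHS [L M T^-2], RHS [L M T^-2] → correct ✓
- v = at: LHS [L T^-1], RHS [L T^-1] → correct ✓
- a = vt: LHS [L T^-2], RHS [L] → incorrect ✗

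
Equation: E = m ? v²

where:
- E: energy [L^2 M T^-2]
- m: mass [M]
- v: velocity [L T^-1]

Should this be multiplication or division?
multiplication (×): E = m × v²

E [L^2 M T^-2]; m [M]; v² [L^2 T^-2].
m × v² → [L^2 M T^-2] ✓
m ÷ v² → [L^-2 M T^2] ✗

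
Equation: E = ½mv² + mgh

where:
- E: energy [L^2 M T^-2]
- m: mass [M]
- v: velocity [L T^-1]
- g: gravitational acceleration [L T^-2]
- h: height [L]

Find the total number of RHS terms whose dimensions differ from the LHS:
0

LHS E: [L^2 M T^-2]
- ½mv²: [L^2 M T^-2] ✓
- mgh: [L^2 M T^-2] ✓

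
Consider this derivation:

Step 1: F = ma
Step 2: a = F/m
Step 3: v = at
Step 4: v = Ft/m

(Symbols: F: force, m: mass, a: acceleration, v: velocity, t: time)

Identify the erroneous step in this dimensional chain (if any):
No step introduces an error — all steps are dimensionally consistent.

Step 1: F = ma → LHS [L M T^-2], RHS [L M T^-2] ✓
Step 2: a = F/m → LHS [L T^-2], RHS [L T^-2] ✓
Step 3: v = at → LHS [L T^-1], RHS [L T^-1] ✓
Step 4: v = Ft/m → LHS [L T^-1], RHS [L T^-1] ✓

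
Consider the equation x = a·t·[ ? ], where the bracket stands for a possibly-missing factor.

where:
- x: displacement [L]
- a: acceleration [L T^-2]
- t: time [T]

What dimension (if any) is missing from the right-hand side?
[T] — time (e.g. t)

x has dimensions [L]; a·t has dimensions [L T^-1].
The bracketed factor must supply [L] / [L T^-1] = [T].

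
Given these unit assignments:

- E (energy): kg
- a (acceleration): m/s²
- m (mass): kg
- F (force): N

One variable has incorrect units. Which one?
E

The variable E (energy) should have units J, not kg.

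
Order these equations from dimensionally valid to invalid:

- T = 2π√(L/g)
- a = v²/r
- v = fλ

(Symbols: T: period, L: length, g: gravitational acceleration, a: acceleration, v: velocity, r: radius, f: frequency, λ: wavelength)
Dimensionally correct: T = 2π√(L/g), a = v²/r, v = fλ
Dimensionally incorrect: none
Ordered (correct first, then incorrect): T = 2π√(L/g), a = v²/r, v = fλ

- T = 2π√(L/g): LHS [T], RHS [T] → correct ✓
- a = v²/r: LHS [L T^-2], RHS [L T^-2] → correct ✓
- v = fλ: LHS [L T^-1], RHS [L T^-1] → correct ✓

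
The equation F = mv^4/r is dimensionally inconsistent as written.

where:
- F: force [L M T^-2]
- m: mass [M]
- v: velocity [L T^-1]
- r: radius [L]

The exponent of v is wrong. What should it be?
The exponent of v should be 2: F = mv^2/r

The LHS F has dimensions [L M T^-2]; v has dimensions [L T^-1].
As written, the RHS mv^4/r (exponent 4 on v) has dimensions [L^3 M T^-4], which does not match.
With exponent 2, the RHS mv^2/r has dimensions [L M T^-2], matching the LHS.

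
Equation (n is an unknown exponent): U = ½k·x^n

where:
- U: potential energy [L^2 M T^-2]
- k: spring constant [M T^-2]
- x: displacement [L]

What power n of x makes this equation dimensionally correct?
n = 2

U has dimensions [L^2 M T^-2]; x has dimensions [L].
The rest of the RHS has dimensions [M T^-2], so x^n must supply [L^2].
With n = 2: ½k·x^2 has dimensions [L^2 M T^-2], matching the LHS ✓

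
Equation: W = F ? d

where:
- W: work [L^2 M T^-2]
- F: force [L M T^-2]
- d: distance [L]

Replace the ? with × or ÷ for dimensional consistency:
multiplication (×): W = F × d

W [L^2 M T^-2]; F [L M T^-2]; d [L].
F × d → [L^2 M T^-2] ✓
F ÷ d → [M T^-2] ✗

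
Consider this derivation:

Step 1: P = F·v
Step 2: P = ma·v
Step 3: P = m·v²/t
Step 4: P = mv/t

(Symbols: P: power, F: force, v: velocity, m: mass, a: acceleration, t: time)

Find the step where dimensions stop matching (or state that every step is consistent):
Step 4

Step 1: P = F·v → LHS [L^2 M T^-3], RHS [L^2 M T^-3] ✓
Step 2: P = ma·v → LHS [L^2 M T^-3], RHS [L^2 M T^-3] ✓
Step 3: P = m·v²/t → LHS [L^2 M T^-3], RHS [L^2 M T^-3] ✓
Step 4: P = mv/t → LHS [L^2 M T^-3], RHS [L M T^-2] ✗

The first dimensional inconsistency appears in step 4: P = mv/t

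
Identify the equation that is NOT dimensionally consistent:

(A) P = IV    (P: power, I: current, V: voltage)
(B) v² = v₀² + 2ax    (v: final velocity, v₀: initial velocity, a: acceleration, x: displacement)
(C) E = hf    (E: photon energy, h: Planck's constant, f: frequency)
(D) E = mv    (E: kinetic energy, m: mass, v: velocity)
(D) E = mv

The equation (D) E = mv is dimensionally incorrect.

LHS (E): [L^2 M T^-2]
RHS (mv): [L M T^-1] ✗

The dimensions do not match. The other three equations balance.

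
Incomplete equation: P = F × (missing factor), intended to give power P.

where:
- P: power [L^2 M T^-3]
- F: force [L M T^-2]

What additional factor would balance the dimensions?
v (velocity), dimensions [L T^-1]

P has dimensions [L^2 M T^-3] and F has dimensions [L M T^-2].
The missing factor must have dimensions [L^2 M T^-3] / [L M T^-2] = [L T^-1], i.e. velocity (v).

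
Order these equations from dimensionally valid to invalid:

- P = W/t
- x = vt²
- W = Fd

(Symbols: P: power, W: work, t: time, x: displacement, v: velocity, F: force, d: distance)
Dimensionally correct: P = W/t, W = Fd
Dimensionally incorrect: x = vt²
Ordered (correct first, then incorrect): P = W/t, W = Fd, x = vt²

- P = W/t: LHS [L^2 M T^-3], RHS [L^2 M T^-3] → correct ✓
- x = vt²: LHS [L], RHS [L T] → incorrect ✗
- W = Fd: LHS [L^2 M T^-2], RHS [L^2 M T^-2] → correct ✓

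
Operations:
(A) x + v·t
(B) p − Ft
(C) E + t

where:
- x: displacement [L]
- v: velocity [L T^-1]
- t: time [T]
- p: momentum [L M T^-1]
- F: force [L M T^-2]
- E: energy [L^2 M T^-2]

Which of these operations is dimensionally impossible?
(C) E + t

(A) x + v·t: x [L] and v·t [L] — same dimensions ✓
(B) p − Ft: p [L M T^-1] and Ft [L M T^-1] — same dimensions ✓
(C) E + t: E [L^2 M T^-2] and t [T] — different dimensions cannot be added/subtracted ✗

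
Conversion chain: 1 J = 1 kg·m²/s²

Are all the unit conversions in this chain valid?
The chain is correct (no errors).

Correct: Joule is defined as kg·m²/s²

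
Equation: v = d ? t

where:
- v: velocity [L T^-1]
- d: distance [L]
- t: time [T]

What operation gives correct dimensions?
division (÷): v = d ÷ t

v [L T^-1]; d [L]; t [T].
d × t → [L T] ✗
d ÷ t → [L T^-1] ✓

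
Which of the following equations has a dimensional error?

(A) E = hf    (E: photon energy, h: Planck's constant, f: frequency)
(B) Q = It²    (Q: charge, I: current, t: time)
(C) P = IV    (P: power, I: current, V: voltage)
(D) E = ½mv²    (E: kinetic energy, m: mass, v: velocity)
(B) Q = It²

The equation (B) Q = It² is dimensionally incorrect.

LHS (Q): [I T]
RHS (It²): [I T^2] ✗

The dimensions do not match. The other three equations balance.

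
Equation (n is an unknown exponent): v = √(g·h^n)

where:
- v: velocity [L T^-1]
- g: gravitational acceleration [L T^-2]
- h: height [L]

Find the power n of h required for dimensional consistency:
n = 1

v has dimensions [L T^-1]; h has dimensions [L].
With n = 1: √(g·h^1) has dimensions [L T^-1], matching the LHS ✓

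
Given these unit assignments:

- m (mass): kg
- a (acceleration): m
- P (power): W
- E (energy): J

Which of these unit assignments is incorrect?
a

The variable a (acceleration) should have units m/s², not m.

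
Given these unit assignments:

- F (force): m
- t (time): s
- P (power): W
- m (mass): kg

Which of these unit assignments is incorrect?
F

The variable F (force) should have units N, not m.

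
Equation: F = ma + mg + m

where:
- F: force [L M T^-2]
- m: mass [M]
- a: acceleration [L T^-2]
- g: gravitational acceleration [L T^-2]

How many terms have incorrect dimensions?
1

LHS F: [L M T^-2]
- ma: [L M T^-2] ✓
- mg: [L M T^-2] ✓
- m: [M] ✗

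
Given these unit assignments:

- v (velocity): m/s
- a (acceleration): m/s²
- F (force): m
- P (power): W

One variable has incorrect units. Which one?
F

The variable F (force) should have units N, not m.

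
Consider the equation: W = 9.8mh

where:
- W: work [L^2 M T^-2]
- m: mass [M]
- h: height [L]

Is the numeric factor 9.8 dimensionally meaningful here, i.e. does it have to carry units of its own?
Yes

W has dimensions [L^2 M T^-2], while mh alone has dimensions [L M]. For the equation to balance, the factor 9.8 must carry dimensions [L T^-2] — it is a dimensional constant (a numerical value of a physical quantity with its units suppressed), not a pure number.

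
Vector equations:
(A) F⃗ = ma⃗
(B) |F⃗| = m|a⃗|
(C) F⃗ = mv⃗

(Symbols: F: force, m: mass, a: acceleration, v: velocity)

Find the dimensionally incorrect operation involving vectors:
(C) F⃗ = mv⃗

(A) F⃗ = ma⃗: LHS [L M T^-2], RHS [L M T^-2] ✓ — Force and acceleration are vectors, mass is a scalar
(B) |F⃗| = m|a⃗|: LHS [L M T^-2], RHS [L M T^-2] ✓ — magnitudes of vectors are scalars
(C) F⃗ = mv⃗: LHS [L M T^-2], RHS [L M T^-1] ✗ — mass times velocity is momentum, not force; should be ma⃗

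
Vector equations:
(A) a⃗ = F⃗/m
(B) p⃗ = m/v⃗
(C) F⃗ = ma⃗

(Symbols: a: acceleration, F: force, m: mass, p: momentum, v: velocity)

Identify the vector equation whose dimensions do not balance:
(B) p⃗ = m/v⃗

(A) a⃗ = F⃗/m: LHS [L T^-2], RHS [L T^-2] ✓ — force (vector) divided by mass (scalar)
(B) p⃗ = m/v⃗: LHS [L M T^-1], RHS [L^-1 M T] ✗ — momentum is mass times velocity; should be mv⃗ (and division by a vector is undefined)
(C) F⃗ = ma⃗: LHS [L M T^-2], RHS [L M T^-2] ✓ — Force and acceleration are vectors, mass is a scalar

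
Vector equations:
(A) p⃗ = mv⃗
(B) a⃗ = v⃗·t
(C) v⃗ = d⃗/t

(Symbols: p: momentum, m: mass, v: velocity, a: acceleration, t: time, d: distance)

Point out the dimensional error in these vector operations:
(B) a⃗ = v⃗·t

(A) p⃗ = mv⃗: LHS [L M T^-1], RHS [L M T^-1] ✓ — mass (scalar) times velocity (vector)
(B) a⃗ = v⃗·t: LHS [L T^-2], RHS [L] ✗ — acceleration is velocity per time; should be v⃗/t
(C) v⃗ = d⃗/t: LHS [L T^-1], RHS [L T^-1] ✓ — displacement (vector) divided by time (scalar)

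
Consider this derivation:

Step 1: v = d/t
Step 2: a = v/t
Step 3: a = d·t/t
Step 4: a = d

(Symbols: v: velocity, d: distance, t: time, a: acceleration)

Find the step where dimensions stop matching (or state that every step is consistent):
Step 3

Step 1: v = d/t → LHS [L T^-1], RHS [L T^-1] ✓
Step 2: a = v/t → LHS [L T^-2], RHS [L T^-2] ✓
Step 3: a = d·t/t → LHS [L T^-2], RHS [L] ✗

The first dimensional inconsistency appears in step 3: a = d·t/t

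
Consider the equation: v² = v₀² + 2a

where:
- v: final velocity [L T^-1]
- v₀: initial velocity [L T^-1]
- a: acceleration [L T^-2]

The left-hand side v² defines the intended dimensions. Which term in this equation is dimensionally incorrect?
The term 2a

Checking each RHS term against the LHS:
- v₀²: [L^2 T^-2] — matches v² [L^2 T^-2] ✓
- 2a: [L T^-2] — does NOT match v² [L^2 T^-2] ✗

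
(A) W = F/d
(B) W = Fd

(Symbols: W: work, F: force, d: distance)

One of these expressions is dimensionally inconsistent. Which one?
(A)

(A) W = F/d: LHS [L^2 M T^-2], RHS [M T^-2] ✗
(B) W = Fd: LHS [L^2 M T^-2], RHS [L^2 M T^-2] ✓

Expression (A) W = F/d is dimensionally incorrect.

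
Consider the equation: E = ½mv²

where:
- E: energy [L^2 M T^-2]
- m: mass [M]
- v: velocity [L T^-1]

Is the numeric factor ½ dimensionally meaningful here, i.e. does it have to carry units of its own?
No

E has dimensions [L^2 M T^-2] and mv² already has dimensions [L^2 M T^-2], so the equation balances without ½ contributing any dimensions. ½ is a pure (dimensionless) number; changing or removing it would not affect dimensional consistency.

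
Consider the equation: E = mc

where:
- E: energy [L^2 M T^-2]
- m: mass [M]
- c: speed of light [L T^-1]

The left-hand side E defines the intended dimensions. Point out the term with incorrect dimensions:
The right-hand side term mc

E has dimensions [L^2 M T^-2], but mc has dimensions [L M T^-1], so the term mc is dimensionally wrong for E.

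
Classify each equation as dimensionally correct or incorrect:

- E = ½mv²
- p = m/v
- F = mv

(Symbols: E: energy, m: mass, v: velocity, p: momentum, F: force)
Dimensionally correct: E = ½mv²
Dimensionally incorrect: p = m/v, F = mv
Ordered (correct first, then incorrect): E = ½mv², p = m/v, F = mv

- E = ½mv²: LHS [L^2 M T^-2], RHS [L^2 M T^-2] → correct ✓
- p = m/v: LHS [L M T^-1], RHS [L^-1 M T] → incorrect ✗
- F = mv: LHS [L M T^-2], RHS [L M T^-1] → incorrect ✗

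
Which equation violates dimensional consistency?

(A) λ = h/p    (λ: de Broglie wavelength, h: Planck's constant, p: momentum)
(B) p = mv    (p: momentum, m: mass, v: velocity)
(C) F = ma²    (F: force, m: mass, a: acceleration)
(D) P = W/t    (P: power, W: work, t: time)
(C) F = ma²

The equation (C) F = ma² is dimensionally incorrect.

LHS (F): [L M T^-2]
RHS (ma²): [L^2 M T^-4] ✗

The dimensions do not match. The other three equations balance.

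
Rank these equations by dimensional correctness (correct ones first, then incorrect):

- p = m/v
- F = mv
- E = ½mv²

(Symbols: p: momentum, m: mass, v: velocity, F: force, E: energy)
Dimensionally correct: E = ½mv²
Dimensionally incorrect: p = m/v, F = mv
Ordered (correct first, then incorrect): E = ½mv², p = m/v, F = mv

- p = m/v: LHS [L M T^-1], RHS [L^-1 M T] → incorrect ✗
- F = mv: LHS [L M T^-2], RHS [L M T^-1] → incorrect ✗
- E = ½mv²: LHS [L^2 M T^-2], RHS [L^2 M T^-2] → correct ✓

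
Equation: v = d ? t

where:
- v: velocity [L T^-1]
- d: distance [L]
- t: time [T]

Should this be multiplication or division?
division (÷): v = d ÷ t

v [L T^-1]; d [L]; t [T].
d × t → [L T] ✗
d ÷ t → [L T^-1] ✓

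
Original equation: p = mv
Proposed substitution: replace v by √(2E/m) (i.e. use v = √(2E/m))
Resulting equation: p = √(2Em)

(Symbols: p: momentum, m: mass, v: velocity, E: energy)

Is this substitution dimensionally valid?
Yes

[v] = [L T^-1] and [√(2E/m)] = [L T^-1]. These match, so the substitution replaces a quantity by one of the same dimensions and the result p = √(2Em) has LHS [L M T^-1] vs RHS [L M T^-1] — still consistent.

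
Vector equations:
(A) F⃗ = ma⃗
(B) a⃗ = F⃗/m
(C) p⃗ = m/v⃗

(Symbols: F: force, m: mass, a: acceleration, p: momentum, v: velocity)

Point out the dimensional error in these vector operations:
(C) p⃗ = m/v⃗

(A) F⃗ = ma⃗: LHS [L M T^-2], RHS [L M T^-2] ✓ — Force and acceleration are vectors, mass is a scalar
(B) a⃗ = F⃗/m: LHS [L T^-2], RHS [L T^-2] ✓ — force (vector) divided by mass (scalar)
(C) p⃗ = m/v⃗: LHS [L M T^-1], RHS [L^-1 M T] ✗ — momentum is mass times velocity; should be mv⃗ (and division by a vector is undefined)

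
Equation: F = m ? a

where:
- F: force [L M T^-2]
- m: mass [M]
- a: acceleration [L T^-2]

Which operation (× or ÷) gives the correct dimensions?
multiplication (×): F = m × a

F [L M T^-2]; m [M]; a [L T^-2].
m × a → [L M T^-2] ✓
m ÷ a → [L^-1 M T^2] ✗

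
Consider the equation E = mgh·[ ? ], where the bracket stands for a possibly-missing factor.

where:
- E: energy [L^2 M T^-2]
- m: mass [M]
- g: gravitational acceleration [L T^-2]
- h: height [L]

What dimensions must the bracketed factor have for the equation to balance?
Nothing is missing — the bracketed factor must be dimensionless.

E has dimensions [L^2 M T^-2] and mgh already has dimensions [L^2 M T^-2], so E = mgh is dimensionally complete.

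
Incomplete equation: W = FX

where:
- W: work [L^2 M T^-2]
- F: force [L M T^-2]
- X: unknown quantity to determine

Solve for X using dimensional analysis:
X = d (distance), dimensions [L]

W has dimensions [L^2 M T^-2]; the rest of the RHS (F) has dimensions [L M T^-2].
So X must have dimensions [L] — X = d (distance).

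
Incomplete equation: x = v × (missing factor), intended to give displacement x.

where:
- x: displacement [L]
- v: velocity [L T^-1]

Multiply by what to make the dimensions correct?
t (time), dimensions [T]

x has dimensions [L] and v has dimensions [L T^-1].
The missing factor must have dimensions [L] / [L T^-1] = [T], i.e. time (t).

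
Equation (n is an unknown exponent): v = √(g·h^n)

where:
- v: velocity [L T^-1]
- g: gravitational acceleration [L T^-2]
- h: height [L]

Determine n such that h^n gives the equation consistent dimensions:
n = 1

v has dimensions [L T^-1]; h has dimensions [L].
With n = 1: √(g·h^1) has dimensions [L T^-1], matching the LHS ✓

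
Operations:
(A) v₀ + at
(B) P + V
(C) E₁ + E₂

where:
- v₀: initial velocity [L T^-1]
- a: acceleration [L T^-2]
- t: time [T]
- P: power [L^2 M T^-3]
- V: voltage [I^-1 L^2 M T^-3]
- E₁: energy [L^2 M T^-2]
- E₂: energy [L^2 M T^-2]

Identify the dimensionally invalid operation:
(B) P + V

(A) v₀ + at: v₀ [L T^-1] and at [L T^-1] — same dimensions ✓
(B) P + V: P [L^2 M T^-3] and V [I^-1 L^2 M T^-3] — different dimensions cannot be added/subtracted ✗
(C) E₁ + E₂: E₁ [L^2 M T^-2] and E₂ [L^2 M T^-2] — same dimensions ✓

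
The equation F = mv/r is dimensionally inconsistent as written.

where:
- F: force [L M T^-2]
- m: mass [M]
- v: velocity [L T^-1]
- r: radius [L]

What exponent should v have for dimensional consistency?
The exponent of v should be 2: F = mv^2/r

The LHS F has dimensions [L M T^-2]; v has dimensions [L T^-1].
As written, the RHS mv/r (exponent 1 on v) has dimensions [M T^-1], which does not match.
With exponent 2, the RHS mv^2/r has dimensions [L M T^-2], matching the LHS.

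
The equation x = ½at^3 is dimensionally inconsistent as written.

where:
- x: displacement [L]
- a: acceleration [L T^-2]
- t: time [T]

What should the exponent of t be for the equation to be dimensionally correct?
The exponent of t should be 2: x = ½at^2

The LHS x has dimensions [L]; t has dimensions [T].
As written, the RHS ½at^3 (exponent 3 on t) has dimensions [L T], which does not match.
With exponent 2, the RHS ½at^2 has dimensions [L], matching the LHS.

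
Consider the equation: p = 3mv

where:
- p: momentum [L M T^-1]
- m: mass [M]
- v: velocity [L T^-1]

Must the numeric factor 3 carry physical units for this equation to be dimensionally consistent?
No

p has dimensions [L M T^-1] and mv already has dimensions [L M T^-1], so the equation balances without 3 contributing any dimensions. 3 is a pure (dimensionless) number; changing or removing it would not affect dimensional consistency.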